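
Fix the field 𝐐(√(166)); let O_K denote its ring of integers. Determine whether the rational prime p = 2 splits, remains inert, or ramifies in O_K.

ramifies in O_K

d = 166 ≡ 2 (mod 4), so O_K = ℤ[√166] and disc(K) = 4d = 664.
2 divides disc(K) = 664, so 2 ramifies.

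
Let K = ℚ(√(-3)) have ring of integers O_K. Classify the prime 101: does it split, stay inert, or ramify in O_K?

d = -3 ≡ 1 (mod 4), so O_K = ℤ[(1+√-3)/2] and disc(K) = d = -3.
Since gcd(101, -3) = 1 the prime 101 does not ramify.
Euler's criterion: (-3)^50 mod 101 = 100. Thus (-3|101) = -1.
d is a non-residue mod p, hence 101 remains inert in O_K.

remains prime (inert)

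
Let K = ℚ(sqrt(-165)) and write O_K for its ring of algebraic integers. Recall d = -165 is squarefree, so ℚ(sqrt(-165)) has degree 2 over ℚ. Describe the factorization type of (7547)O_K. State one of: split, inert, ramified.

remains prime (inert)

d = -165 ≡ 3 (mod 4), so O_K = ℤ[√-165] and disc(K) = 4d = -660.
disc(K) = -660 is not divisible by 7547; 7547 is unramified.
Euler's criterion: (-165)^3773 mod 7547 = 7546. Thus (-165|7547) = -1.
d is a non-residue mod p, hence 7547 remains inert in O_K.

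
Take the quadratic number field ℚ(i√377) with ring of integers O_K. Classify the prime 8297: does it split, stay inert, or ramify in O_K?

inert

-377 mod 4 = 3, hence disc K = 4·(-377) = -1508 and O_K = ℤ[√-377].
8297 ∤ -1508, so 8297 is unramified.
Euler's criterion: (-377)^4148 mod 8297 = 8296. Thus (-377|8297) = -1.
d is a non-residue mod p, hence 8297 remains inert in O_K.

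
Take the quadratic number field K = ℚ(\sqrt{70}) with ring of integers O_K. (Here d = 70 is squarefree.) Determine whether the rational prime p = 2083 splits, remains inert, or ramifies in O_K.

70 mod 4 = 2, hence disc K = 4·70 = 280 and O_K = ℤ[√70].
disc(K) = 280 is not divisible by 2083; 2083 is unramified.
Euler's criterion: 70^1041 mod 2083 = 2082. Thus (70|2083) = -1.
d is a non-residue mod p, hence 2083 remains inert in O_K.

2083 remains inert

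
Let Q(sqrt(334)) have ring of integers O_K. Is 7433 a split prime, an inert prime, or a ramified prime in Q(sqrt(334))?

d = 334 ≡ 2 (mod 4), so O_K = ℤ[√334] and disc(K) = 4d = 1336.
disc(K) = 1336 is not divisible by 7433; 7433 is unramified.
Euler's criterion: 334^3716 mod 7433 = 1. Thus (334|7433) = 1.
Legendre symbol 1 ⇒ 7433 is split.

splits completely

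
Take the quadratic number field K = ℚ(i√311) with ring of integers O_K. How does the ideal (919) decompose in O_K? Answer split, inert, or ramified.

Since -311 ≡ 1 mod 4, the ring of integers is ℤ[(1+√-311)/2] with discriminant -311.
919 ∤ -311, so 919 is unramified.
Legendre symbol by Euler's criterion: (-311/919) ≡ (-311)^459 ≡ 918 (mod 919), i.e. (-311/919) = -1.
(-311/919) = -1, so 919 is inert.

inert — (919) stays prime in O_K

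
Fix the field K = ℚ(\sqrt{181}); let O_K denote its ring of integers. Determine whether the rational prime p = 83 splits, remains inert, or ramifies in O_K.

83 remains inert

Since 181 ≡ 1 mod 4, the ring of integers is ℤ[(1+√181)/2] with discriminant 181.
disc(K) = 181 is not divisible by 83; 83 is unramified.
(181/83) = 15^41 mod 83 = 82, giving Legendre symbol -1.
d is a non-residue mod p, hence 83 remains inert in O_K.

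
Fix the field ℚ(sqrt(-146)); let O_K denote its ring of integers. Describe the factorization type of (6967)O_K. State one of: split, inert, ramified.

6967 remains inert

d = -146 ≡ 2 (mod 4), so O_K = ℤ[√-146] and disc(K) = 4d = -584.
disc(K) = -584 is not divisible by 6967; 6967 is unramified.
(-146/6967) = 6821^3483 mod 6967 = 6966, giving Legendre symbol -1.
(-146/6967) = -1, so 6967 is inert.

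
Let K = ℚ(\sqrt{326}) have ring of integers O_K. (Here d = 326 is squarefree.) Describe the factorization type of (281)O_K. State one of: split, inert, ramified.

p splits

d = 326 ≡ 2 (mod 4), so O_K = ℤ[√326] and disc(K) = 4d = 1304.
Since gcd(281, 1304) = 1 the prime 281 does not ramify.
(326/281) = 45^140 mod 281 = 1, giving Legendre symbol 1.
Legendre symbol 1 ⇒ 281 is split.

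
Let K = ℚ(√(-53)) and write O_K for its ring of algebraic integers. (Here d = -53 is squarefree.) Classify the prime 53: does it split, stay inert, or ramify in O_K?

p ramifies

-53 mod 4 = 3, hence disc K = 4·(-53) = -212 and O_K = ℤ[√-53].
disc(K) = -212 = 53·(-4), so p = 53 is ramified.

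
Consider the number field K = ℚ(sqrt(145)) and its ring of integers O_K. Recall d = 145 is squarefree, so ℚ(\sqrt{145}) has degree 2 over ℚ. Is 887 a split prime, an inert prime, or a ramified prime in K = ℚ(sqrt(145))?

splits completely

d = 145 ≡ 1 (mod 4), so O_K = ℤ[(1+√145)/2] and disc(K) = d = 145.
Since gcd(887, 145) = 1 the prime 887 does not ramify.
(145/887) = 145^443 mod 887 = 1, giving Legendre symbol 1.
d is a quadratic residue mod p, hence 887 splits in O_K.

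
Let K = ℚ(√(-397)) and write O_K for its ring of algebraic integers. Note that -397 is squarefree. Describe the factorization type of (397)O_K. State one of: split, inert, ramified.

d = -397 ≡ 3 (mod 4), so O_K = ℤ[√-397] and disc(K) = 4d = -1588.
397 divides disc(K) = -1588, so 397 ramifies.

p ramifies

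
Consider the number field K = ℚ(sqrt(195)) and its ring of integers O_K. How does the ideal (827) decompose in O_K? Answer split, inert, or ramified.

split

d = 195 ≡ 3 (mod 4), so O_K = ℤ[√195] and disc(K) = 4d = 780.
827 ∤ 780, so 827 is unramified.
Compute (195/827) via Euler: 195^((827-1)/2) mod 827 = 1, so (195/827) = 1.
(195/827) = 1, so 827 splits.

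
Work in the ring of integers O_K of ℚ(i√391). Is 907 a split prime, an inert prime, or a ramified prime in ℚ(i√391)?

-391 mod 4 = 1, hence disc K = -391 and O_K = ℤ[(1+√-391)/2].
Since gcd(907, -391) = 1 the prime 907 does not ramify.
Legendre symbol by Euler's criterion: (-391/907) ≡ (-391)^453 ≡ 1 (mod 907), i.e. (-391/907) = 1.
(-391/907) = 1, so 907 splits.

split — (907) = 𝔭₁𝔭₂ with 𝔭₁ ≠ 𝔭₂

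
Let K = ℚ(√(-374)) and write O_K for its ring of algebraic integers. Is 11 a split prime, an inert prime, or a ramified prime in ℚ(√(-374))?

-374 mod 4 = 2, hence disc K = 4·(-374) = -1496 and O_K = ℤ[√-374].
11 divides disc(K) = -1496, so 11 ramifies.

11 is ramified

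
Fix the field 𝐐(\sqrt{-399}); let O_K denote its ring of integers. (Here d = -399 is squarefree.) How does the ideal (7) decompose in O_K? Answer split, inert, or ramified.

-399 mod 4 = 1, hence disc K = -399 and O_K = ℤ[(1+√-399)/2].
Ramification test: 7 | -399. The prime 7 ramifies in K.

ramified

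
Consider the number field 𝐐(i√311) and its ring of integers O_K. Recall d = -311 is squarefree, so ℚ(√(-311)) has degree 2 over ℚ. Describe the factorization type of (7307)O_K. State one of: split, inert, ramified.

7307 remains inert

Since -311 ≡ 1 mod 4, the ring of integers is ℤ[(1+√-311)/2] with discriminant -311.
Since gcd(7307, -311) = 1 the prime 7307 does not ramify.
(-311/7307) = 6996^3653 mod 7307 = 7306, giving Legendre symbol -1.
d is a non-residue mod p, hence 7307 remains inert in O_K.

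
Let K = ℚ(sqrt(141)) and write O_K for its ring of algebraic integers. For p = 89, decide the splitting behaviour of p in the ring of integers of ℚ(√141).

89 remains inert

Since 141 ≡ 1 mod 4, the ring of integers is ℤ[(1+√141)/2] with discriminant 141.
disc(K) = 141 is not divisible by 89; 89 is unramified.
Euler's criterion: 141^44 mod 89 = 88. Thus (141|89) = -1.
Legendre symbol -1 ⇒ 89 is inert.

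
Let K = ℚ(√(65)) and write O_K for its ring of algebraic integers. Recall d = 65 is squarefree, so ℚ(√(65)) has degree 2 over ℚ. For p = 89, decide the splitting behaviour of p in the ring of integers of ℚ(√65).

65 mod 4 = 1, hence disc K = 65 and O_K = ℤ[(1+√65)/2].
Since gcd(89, 65) = 1 the prime 89 does not ramify.
Legendre symbol by Euler's criterion: (65/89) ≡ 65^44 ≡ 88 (mod 89), i.e. (65/89) = -1.
(65/89) = -1, so 89 is inert.

inert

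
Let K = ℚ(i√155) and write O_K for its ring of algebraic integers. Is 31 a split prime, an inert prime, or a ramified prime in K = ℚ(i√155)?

ramifies in O_K

d = -155 ≡ 1 (mod 4), so O_K = ℤ[(1+√-155)/2] and disc(K) = d = -155.
Ramification test: 31 | -155. The prime 31 ramifies in K.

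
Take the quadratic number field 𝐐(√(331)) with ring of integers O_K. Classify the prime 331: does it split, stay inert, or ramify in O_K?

331 is ramified

Since 331 ≢ 1 mod 4, the ring of integers is ℤ[√331] with discriminant 4·331 = 1324.
disc(K) = 1324 = 331·4, so p = 331 is ramified.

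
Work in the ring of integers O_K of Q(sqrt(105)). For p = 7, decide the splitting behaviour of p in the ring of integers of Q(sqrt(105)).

105 mod 4 = 1, hence disc K = 105 and O_K = ℤ[(1+√105)/2].
disc(K) = 105 = 7·15, so p = 7 is ramified.

ramified — (7) = 𝔭²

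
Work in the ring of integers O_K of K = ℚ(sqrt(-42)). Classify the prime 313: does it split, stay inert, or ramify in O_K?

inert

-42 mod 4 = 2, hence disc K = 4·(-42) = -168 and O_K = ℤ[√-42].
Since gcd(313, -168) = 1 the prime 313 does not ramify.
Compute (-42/313) via Euler: 271^((313-1)/2) mod 313 = 312, so (-42/313) = -1.
Legendre symbol -1 ⇒ 313 is inert.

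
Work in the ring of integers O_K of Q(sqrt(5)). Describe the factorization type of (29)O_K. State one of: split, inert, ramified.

p splits

Since 5 ≡ 1 mod 4, the ring of integers is ℤ[(1+√5)/2] with discriminant 5.
Since gcd(29, 5) = 1 the prime 29 does not ramify.
Legendre symbol by Euler's criterion: (5/29) ≡ 5^14 ≡ 1 (mod 29), i.e. (5/29) = 1.
(5/29) = 1, so 29 splits.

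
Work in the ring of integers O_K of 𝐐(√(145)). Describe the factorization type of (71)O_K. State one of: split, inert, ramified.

splits completely

Since 145 ≡ 1 mod 4, the ring of integers is ℤ[(1+√145)/2] with discriminant 145.
Since gcd(71, 145) = 1 the prime 71 does not ramify.
Euler's criterion: 145^35 mod 71 = 1. Thus (145|71) = 1.
Legendre symbol 1 ⇒ 71 is split.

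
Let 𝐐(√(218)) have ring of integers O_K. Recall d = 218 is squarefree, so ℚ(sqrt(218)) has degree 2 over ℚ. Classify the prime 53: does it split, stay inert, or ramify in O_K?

splits completely

218 mod 4 = 2, hence disc K = 4·218 = 872 and O_K = ℤ[√218].
Since gcd(53, 872) = 1 the prime 53 does not ramify.
Euler's criterion: 218^26 mod 53 = 1. Thus (218|53) = 1.
(218/53) = 1, so 53 splits.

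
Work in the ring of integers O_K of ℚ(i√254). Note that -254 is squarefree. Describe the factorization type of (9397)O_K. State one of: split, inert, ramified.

split — (9397) = 𝔭₁𝔭₂ with 𝔭₁ ≠ 𝔭₂

d = -254 ≡ 2 (mod 4), so O_K = ℤ[√-254] and disc(K) = 4d = -1016.
disc(K) = -1016 is not divisible by 9397; 9397 is unramified.
Compute (-254/9397) via Euler: 9143^((9397-1)/2) mod 9397 = 1, so (-254/9397) = 1.
(-254/9397) = 1, so 9397 splits.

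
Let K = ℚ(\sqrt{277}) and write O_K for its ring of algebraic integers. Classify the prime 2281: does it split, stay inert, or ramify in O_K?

277 mod 4 = 1, hence disc K = 277 and O_K = ℤ[(1+√277)/2].
disc(K) = 277 is not divisible by 2281; 2281 is unramified.
Euler's criterion: 277^1140 mod 2281 = 2280. Thus (277|2281) = -1.
(277/2281) = -1, so 2281 is inert.

2281 remains inert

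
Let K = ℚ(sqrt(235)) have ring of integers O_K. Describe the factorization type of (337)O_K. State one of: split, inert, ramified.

Since 235 ≢ 1 mod 4, the ring of integers is ℤ[√235] with discriminant 4·235 = 940.
Since gcd(337, 940) = 1 the prime 337 does not ramify.
Legendre symbol by Euler's criterion: (235/337) ≡ 235^168 ≡ 336 (mod 337), i.e. (235/337) = -1.
Legendre symbol -1 ⇒ 337 is inert.

337 remains inert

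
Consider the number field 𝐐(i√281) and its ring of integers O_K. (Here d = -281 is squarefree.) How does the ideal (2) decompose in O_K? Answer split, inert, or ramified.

ramified

Since -281 ≢ 1 mod 4, the ring of integers is ℤ[√-281] with discriminant 4·(-281) = -1124.
Ramification test: 2 | -1124. The prime 2 ramifies in K.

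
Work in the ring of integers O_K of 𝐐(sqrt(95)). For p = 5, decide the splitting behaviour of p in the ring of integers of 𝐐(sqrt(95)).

95 mod 4 = 3, hence disc K = 4·95 = 380 and O_K = ℤ[√95].
Ramification test: 5 | 380. The prime 5 ramifies in K.

p ramifies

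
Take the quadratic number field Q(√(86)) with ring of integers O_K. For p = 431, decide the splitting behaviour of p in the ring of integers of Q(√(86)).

d = 86 ≡ 2 (mod 4), so O_K = ℤ[√86] and disc(K) = 4d = 344.
431 ∤ 344, so 431 is unramified.
(86/431) = 86^215 mod 431 = 430, giving Legendre symbol -1.
Legendre symbol -1 ⇒ 431 is inert.

remains prime (inert)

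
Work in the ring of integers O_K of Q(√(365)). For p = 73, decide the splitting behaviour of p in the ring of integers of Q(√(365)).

d = 365 ≡ 1 (mod 4), so O_K = ℤ[(1+√365)/2] and disc(K) = d = 365.
73 divides disc(K) = 365, so 73 ramifies.

p ramifies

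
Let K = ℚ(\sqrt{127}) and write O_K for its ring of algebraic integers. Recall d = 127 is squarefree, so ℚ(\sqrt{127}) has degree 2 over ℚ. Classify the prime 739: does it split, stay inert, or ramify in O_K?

d = 127 ≡ 3 (mod 4), so O_K = ℤ[√127] and disc(K) = 4d = 508.
739 ∤ 508, so 739 is unramified.
Euler's criterion: 127^369 mod 739 = 738. Thus (127|739) = -1.
Legendre symbol -1 ⇒ 739 is inert.

p is inert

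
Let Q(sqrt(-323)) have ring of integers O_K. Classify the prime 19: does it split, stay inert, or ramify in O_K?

Since -323 ≡ 1 mod 4, the ring of integers is ℤ[(1+√-323)/2] with discriminant -323.
disc(K) = -323 = 19·(-17), so p = 19 is ramified.

19 is ramified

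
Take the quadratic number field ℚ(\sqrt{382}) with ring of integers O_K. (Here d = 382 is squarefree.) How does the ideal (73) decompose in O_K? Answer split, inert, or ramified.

inert

d = 382 ≡ 2 (mod 4), so O_K = ℤ[√382] and disc(K) = 4d = 1528.
Since gcd(73, 1528) = 1 the prime 73 does not ramify.
Legendre symbol by Euler's criterion: (382/73) ≡ 382^36 ≡ 72 (mod 73), i.e. (382/73) = -1.
(382/73) = -1, so 73 is inert.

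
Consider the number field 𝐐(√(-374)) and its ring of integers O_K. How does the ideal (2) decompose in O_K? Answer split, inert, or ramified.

2 is ramified

Since -374 ≢ 1 mod 4, the ring of integers is ℤ[√-374] with discriminant 4·(-374) = -1496.
2 divides disc(K) = -1496, so 2 ramifies.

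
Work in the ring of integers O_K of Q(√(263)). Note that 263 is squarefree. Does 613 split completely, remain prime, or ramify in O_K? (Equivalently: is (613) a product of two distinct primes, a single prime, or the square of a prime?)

Since 263 ≢ 1 mod 4, the ring of integers is ℤ[√263] with discriminant 4·263 = 1052.
Since gcd(613, 1052) = 1 the prime 613 does not ramify.
Legendre symbol by Euler's criterion: (263/613) ≡ 263^306 ≡ 612 (mod 613), i.e. (263/613) = -1.
d is a non-residue mod p, hence 613 remains inert in O_K.

inert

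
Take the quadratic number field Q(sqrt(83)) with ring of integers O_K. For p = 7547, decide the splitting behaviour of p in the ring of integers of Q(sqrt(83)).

inert

83 mod 4 = 3, hence disc K = 4·83 = 332 and O_K = ℤ[√83].
Since gcd(7547, 332) = 1 the prime 7547 does not ramify.
Compute (83/7547) via Euler: 83^((7547-1)/2) mod 7547 = 7546, so (83/7547) = -1.
(83/7547) = -1, so 7547 is inert.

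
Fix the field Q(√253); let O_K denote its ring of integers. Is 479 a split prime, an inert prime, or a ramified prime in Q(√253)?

Since 253 ≡ 1 mod 4, the ring of integers is ℤ[(1+√253)/2] with discriminant 253.
479 ∤ 253, so 479 is unramified.
Compute (253/479) via Euler: 253^((479-1)/2) mod 479 = 1, so (253/479) = 1.
(253/479) = 1, so 479 splits.

p splits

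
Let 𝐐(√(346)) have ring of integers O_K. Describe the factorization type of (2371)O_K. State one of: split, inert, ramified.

remains prime (inert)

346 mod 4 = 2, hence disc K = 4·346 = 1384 and O_K = ℤ[√346].
disc(K) = 1384 is not divisible by 2371; 2371 is unramified.
Compute (346/2371) via Euler: 346^((2371-1)/2) mod 2371 = 2370, so (346/2371) = -1.
d is a non-residue mod p, hence 2371 remains inert in O_K.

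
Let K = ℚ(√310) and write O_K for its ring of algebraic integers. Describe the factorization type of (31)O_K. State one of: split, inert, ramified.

d = 310 ≡ 2 (mod 4), so O_K = ℤ[√310] and disc(K) = 4d = 1240.
31 divides disc(K) = 1240, so 31 ramifies.

p ramifies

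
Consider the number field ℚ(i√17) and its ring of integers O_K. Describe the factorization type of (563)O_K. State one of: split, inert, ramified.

inert

Since -17 ≢ 1 mod 4, the ring of integers is ℤ[√-17] with discriminant 4·(-17) = -68.
Since gcd(563, -68) = 1 the prime 563 does not ramify.
(-17/563) = 546^281 mod 563 = 562, giving Legendre symbol -1.
(-17/563) = -1, so 563 is inert.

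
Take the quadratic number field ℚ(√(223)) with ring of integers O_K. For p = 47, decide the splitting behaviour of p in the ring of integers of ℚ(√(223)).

remains prime (inert)

Since 223 ≢ 1 mod 4, the ring of integers is ℤ[√223] with discriminant 4·223 = 892.
47 ∤ 892, so 47 is unramified.
Legendre symbol by Euler's criterion: (223/47) ≡ 223^23 ≡ 46 (mod 47), i.e. (223/47) = -1.
(223/47) = -1, so 47 is inert.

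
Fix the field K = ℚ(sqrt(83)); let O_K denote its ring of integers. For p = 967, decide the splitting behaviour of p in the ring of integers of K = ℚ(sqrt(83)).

Since 83 ≢ 1 mod 4, the ring of integers is ℤ[√83] with discriminant 4·83 = 332.
disc(K) = 332 is not divisible by 967; 967 is unramified.
(83/967) = 83^483 mod 967 = 1, giving Legendre symbol 1.
d is a quadratic residue mod p, hence 967 splits in O_K.

split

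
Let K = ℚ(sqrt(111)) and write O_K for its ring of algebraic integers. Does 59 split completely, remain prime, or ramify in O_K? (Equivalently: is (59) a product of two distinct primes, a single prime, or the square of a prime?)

111 mod 4 = 3, hence disc K = 4·111 = 444 and O_K = ℤ[√111].
59 ∤ 444, so 59 is unramified.
Compute (111/59) via Euler: 52^((59-1)/2) mod 59 = 58, so (111/59) = -1.
d is a non-residue mod p, hence 59 remains inert in O_K.

inert — (59) stays prime in O_K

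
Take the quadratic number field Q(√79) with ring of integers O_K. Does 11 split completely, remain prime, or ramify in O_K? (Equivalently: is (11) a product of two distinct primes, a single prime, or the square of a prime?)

p is inert

79 mod 4 = 3, hence disc K = 4·79 = 316 and O_K = ℤ[√79].
disc(K) = 316 is not divisible by 11; 11 is unramified.
(79/11) = 2^5 mod 11 = 10, giving Legendre symbol -1.
(79/11) = -1, so 11 is inert.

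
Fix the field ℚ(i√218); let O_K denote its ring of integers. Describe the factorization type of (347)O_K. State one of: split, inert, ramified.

splits completely

Since -218 ≢ 1 mod 4, the ring of integers is ℤ[√-218] with discriminant 4·(-218) = -872.
disc(K) = -872 is not divisible by 347; 347 is unramified.
Compute (-218/347) via Euler: 129^((347-1)/2) mod 347 = 1, so (-218/347) = 1.
(-218/347) = 1, so 347 splits.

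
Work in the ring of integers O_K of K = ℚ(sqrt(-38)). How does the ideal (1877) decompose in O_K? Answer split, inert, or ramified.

d = -38 ≡ 2 (mod 4), so O_K = ℤ[√-38] and disc(K) = 4d = -152.
1877 ∤ -152, so 1877 is unramified.
Legendre symbol by Euler's criterion: (-38/1877) ≡ (-38)^938 ≡ 1 (mod 1877), i.e. (-38/1877) = 1.
(-38/1877) = 1, so 1877 splits.

1877 splits in O_K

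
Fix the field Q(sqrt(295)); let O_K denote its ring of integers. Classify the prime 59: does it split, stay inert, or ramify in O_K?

d = 295 ≡ 3 (mod 4), so O_K = ℤ[√295] and disc(K) = 4d = 1180.
59 divides disc(K) = 1180, so 59 ramifies.

p ramifies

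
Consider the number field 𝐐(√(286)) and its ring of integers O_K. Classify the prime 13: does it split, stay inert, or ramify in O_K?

286 mod 4 = 2, hence disc K = 4·286 = 1144 and O_K = ℤ[√286].
disc(K) = 1144 = 13·88, so p = 13 is ramified.

p ramifies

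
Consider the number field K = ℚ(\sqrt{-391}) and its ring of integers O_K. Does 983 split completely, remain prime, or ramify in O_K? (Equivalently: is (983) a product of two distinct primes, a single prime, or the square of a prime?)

Since -391 ≡ 1 mod 4, the ring of integers is ℤ[(1+√-391)/2] with discriminant -391.
disc(K) = -391 is not divisible by 983; 983 is unramified.
Euler's criterion: (-391)^491 mod 983 = 1. Thus (-391|983) = 1.
d is a quadratic residue mod p, hence 983 splits in O_K.

p splits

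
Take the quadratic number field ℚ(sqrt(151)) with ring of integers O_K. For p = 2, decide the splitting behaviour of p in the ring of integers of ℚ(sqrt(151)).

Since 151 ≢ 1 mod 4, the ring of integers is ℤ[√151] with discriminant 4·151 = 604.
disc(K) = 604 = 2·302, so p = 2 is ramified.

ramified — (2) = 𝔭²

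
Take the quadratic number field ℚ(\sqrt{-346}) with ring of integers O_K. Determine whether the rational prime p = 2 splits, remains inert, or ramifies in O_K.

2 is ramified

Since -346 ≢ 1 mod 4, the ring of integers is ℤ[√-346] with discriminant 4·(-346) = -1384.
Ramification test: 2 | -1384. The prime 2 ramifies in K.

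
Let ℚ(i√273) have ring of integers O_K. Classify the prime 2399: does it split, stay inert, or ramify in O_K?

d = -273 ≡ 3 (mod 4), so O_K = ℤ[√-273] and disc(K) = 4d = -1092.
2399 ∤ -1092, so 2399 is unramified.
Euler's criterion: (-273)^1199 mod 2399 = 1. Thus (-273|2399) = 1.
(-273/2399) = 1, so 2399 splits.

split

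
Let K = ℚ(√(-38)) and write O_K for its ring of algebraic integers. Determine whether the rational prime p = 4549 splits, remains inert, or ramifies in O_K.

splits completely

Since -38 ≢ 1 mod 4, the ring of integers is ℤ[√-38] with discriminant 4·(-38) = -152.
4549 ∤ -152, so 4549 is unramified.
Compute (-38/4549) via Euler: 4511^((4549-1)/2) mod 4549 = 1, so (-38/4549) = 1.
(-38/4549) = 1, so 4549 splits.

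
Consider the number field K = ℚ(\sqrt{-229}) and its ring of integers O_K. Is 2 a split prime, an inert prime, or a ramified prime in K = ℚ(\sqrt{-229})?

-229 mod 4 = 3, hence disc K = 4·(-229) = -916 and O_K = ℤ[√-229].
disc(K) = -916 = 2·(-458), so p = 2 is ramified.

p ramifies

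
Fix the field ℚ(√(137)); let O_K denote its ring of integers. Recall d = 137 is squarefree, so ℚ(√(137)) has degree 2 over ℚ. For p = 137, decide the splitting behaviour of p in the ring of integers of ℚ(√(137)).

137 mod 4 = 1, hence disc K = 137 and O_K = ℤ[(1+√137)/2].
disc(K) = 137 = 137·1, so p = 137 is ramified.

ramified — (137) = 𝔭²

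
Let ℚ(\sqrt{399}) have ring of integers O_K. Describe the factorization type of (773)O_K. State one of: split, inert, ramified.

p is inert

d = 399 ≡ 3 (mod 4), so O_K = ℤ[√399] and disc(K) = 4d = 1596.
773 ∤ 1596, so 773 is unramified.
(399/773) = 399^386 mod 773 = 772, giving Legendre symbol -1.
d is a non-residue mod p, hence 773 remains inert in O_K.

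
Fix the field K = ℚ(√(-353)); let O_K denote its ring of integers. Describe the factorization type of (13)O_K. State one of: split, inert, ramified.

-353 mod 4 = 3, hence disc K = 4·(-353) = -1412 and O_K = ℤ[√-353].
disc(K) = -1412 is not divisible by 13; 13 is unramified.
Legendre symbol by Euler's criterion: (-353/13) ≡ (-353)^6 ≡ 12 (mod 13), i.e. (-353/13) = -1.
Legendre symbol -1 ⇒ 13 is inert.

p is inert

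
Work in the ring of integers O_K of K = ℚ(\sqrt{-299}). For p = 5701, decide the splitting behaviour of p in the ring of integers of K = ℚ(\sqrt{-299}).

splits completely

-299 mod 4 = 1, hence disc K = -299 and O_K = ℤ[(1+√-299)/2].
disc(K) = -299 is not divisible by 5701; 5701 is unramified.
Euler's criterion: (-299)^2850 mod 5701 = 1. Thus (-299|5701) = 1.
Legendre symbol 1 ⇒ 5701 is split.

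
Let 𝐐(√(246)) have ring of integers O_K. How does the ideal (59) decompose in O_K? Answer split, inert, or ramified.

remains prime (inert)

246 mod 4 = 2, hence disc K = 4·246 = 984 and O_K = ℤ[√246].
Since gcd(59, 984) = 1 the prime 59 does not ramify.
Compute (246/59) via Euler: 10^((59-1)/2) mod 59 = 58, so (246/59) = -1.
(246/59) = -1, so 59 is inert.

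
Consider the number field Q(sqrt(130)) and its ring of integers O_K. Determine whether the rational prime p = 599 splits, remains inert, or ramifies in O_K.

p splits

Since 130 ≢ 1 mod 4, the ring of integers is ℤ[√130] with discriminant 4·130 = 520.
disc(K) = 520 is not divisible by 599; 599 is unramified.
(130/599) = 130^299 mod 599 = 1, giving Legendre symbol 1.
Legendre symbol 1 ⇒ 599 is split.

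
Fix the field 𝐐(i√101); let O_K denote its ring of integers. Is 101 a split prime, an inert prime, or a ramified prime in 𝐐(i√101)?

ramified — (101) = 𝔭²

-101 mod 4 = 3, hence disc K = 4·(-101) = -404 and O_K = ℤ[√-101].
101 divides disc(K) = -404, so 101 ramifies.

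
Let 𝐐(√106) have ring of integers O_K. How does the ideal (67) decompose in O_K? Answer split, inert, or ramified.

106 mod 4 = 2, hence disc K = 4·106 = 424 and O_K = ℤ[√106].
Since gcd(67, 424) = 1 the prime 67 does not ramify.
Compute (106/67) via Euler: 39^((67-1)/2) mod 67 = 1, so (106/67) = 1.
d is a quadratic residue mod p, hence 67 splits in O_K.

splits completely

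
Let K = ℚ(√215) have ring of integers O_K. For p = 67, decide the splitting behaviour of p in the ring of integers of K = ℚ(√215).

d = 215 ≡ 3 (mod 4), so O_K = ℤ[√215] and disc(K) = 4d = 860.
disc(K) = 860 is not divisible by 67; 67 is unramified.
Legendre symbol by Euler's criterion: (215/67) ≡ 215^33 ≡ 1 (mod 67), i.e. (215/67) = 1.
d is a quadratic residue mod p, hence 67 splits in O_K.

split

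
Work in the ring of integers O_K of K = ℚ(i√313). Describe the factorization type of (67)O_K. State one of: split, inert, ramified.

-313 mod 4 = 3, hence disc K = 4·(-313) = -1252 and O_K = ℤ[√-313].
67 ∤ -1252, so 67 is unramified.
Euler's criterion: (-313)^33 mod 67 = 1. Thus (-313|67) = 1.
Legendre symbol 1 ⇒ 67 is split.

split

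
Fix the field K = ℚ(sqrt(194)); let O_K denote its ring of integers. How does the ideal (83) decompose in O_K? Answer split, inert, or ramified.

83 splits in O_K

Since 194 ≢ 1 mod 4, the ring of integers is ℤ[√194] with discriminant 4·194 = 776.
Since gcd(83, 776) = 1 the prime 83 does not ramify.
(194/83) = 28^41 mod 83 = 1, giving Legendre symbol 1.
d is a quadratic residue mod p, hence 83 splits in O_K.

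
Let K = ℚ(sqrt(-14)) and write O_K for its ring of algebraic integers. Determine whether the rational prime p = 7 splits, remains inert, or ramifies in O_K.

p ramifies

Since -14 ≢ 1 mod 4, the ring of integers is ℤ[√-14] with discriminant 4·(-14) = -56.
7 divides disc(K) = -56, so 7 ramifies.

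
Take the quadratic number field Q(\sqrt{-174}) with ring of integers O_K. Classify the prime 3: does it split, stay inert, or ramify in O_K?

Since -174 ≢ 1 mod 4, the ring of integers is ℤ[√-174] with discriminant 4·(-174) = -696.
3 divides disc(K) = -696, so 3 ramifies.

ramifies in O_K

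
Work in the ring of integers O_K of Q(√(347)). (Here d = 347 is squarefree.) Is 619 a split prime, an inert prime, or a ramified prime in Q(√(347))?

d = 347 ≡ 3 (mod 4), so O_K = ℤ[√347] and disc(K) = 4d = 1388.
disc(K) = 1388 is not divisible by 619; 619 is unramified.
Compute (347/619) via Euler: 347^((619-1)/2) mod 619 = 1, so (347/619) = 1.
(347/619) = 1, so 619 splits.

split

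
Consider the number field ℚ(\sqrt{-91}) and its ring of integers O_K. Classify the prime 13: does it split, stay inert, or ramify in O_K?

-91 mod 4 = 1, hence disc K = -91 and O_K = ℤ[(1+√-91)/2].
disc(K) = -91 = 13·(-7), so p = 13 is ramified.

p ramifies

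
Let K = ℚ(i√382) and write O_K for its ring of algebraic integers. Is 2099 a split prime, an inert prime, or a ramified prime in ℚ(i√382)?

split — (2099) = 𝔭₁𝔭₂ with 𝔭₁ ≠ 𝔭₂

d = -382 ≡ 2 (mod 4), so O_K = ℤ[√-382] and disc(K) = 4d = -1528.
2099 ∤ -1528, so 2099 is unramified.
Legendre symbol by Euler's criterion: (-382/2099) ≡ (-382)^1049 ≡ 1 (mod 2099), i.e. (-382/2099) = 1.
(-382/2099) = 1, so 2099 splits.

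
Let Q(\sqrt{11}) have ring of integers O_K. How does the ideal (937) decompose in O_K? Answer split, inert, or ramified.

11 mod 4 = 3, hence disc K = 4·11 = 44 and O_K = ℤ[√11].
disc(K) = 44 is not divisible by 937; 937 is unramified.
Compute (11/937) via Euler: 11^((937-1)/2) mod 937 = 936, so (11/937) = -1.
d is a non-residue mod p, hence 937 remains inert in O_K.

p is inert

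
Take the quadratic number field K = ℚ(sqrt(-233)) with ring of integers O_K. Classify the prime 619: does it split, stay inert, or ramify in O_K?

-233 mod 4 = 3, hence disc K = 4·(-233) = -932 and O_K = ℤ[√-233].
Since gcd(619, -932) = 1 the prime 619 does not ramify.
Legendre symbol by Euler's criterion: (-233/619) ≡ (-233)^309 ≡ 1 (mod 619), i.e. (-233/619) = 1.
Legendre symbol 1 ⇒ 619 is split.

p splits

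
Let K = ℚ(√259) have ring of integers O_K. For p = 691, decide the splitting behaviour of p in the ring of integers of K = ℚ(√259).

split

Since 259 ≢ 1 mod 4, the ring of integers is ℤ[√259] with discriminant 4·259 = 1036.
Since gcd(691, 1036) = 1 the prime 691 does not ramify.
Compute (259/691) via Euler: 259^((691-1)/2) mod 691 = 1, so (259/691) = 1.
d is a quadratic residue mod p, hence 691 splits in O_K.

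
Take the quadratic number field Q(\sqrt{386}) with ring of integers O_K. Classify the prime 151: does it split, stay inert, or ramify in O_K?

386 mod 4 = 2, hence disc K = 4·386 = 1544 and O_K = ℤ[√386].
disc(K) = 1544 is not divisible by 151; 151 is unramified.
Legendre symbol by Euler's criterion: (386/151) ≡ 386^75 ≡ 1 (mod 151), i.e. (386/151) = 1.
Legendre symbol 1 ⇒ 151 is split.

splits completely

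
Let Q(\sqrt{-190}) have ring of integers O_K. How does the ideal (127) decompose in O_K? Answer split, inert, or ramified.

127 splits in O_K

d = -190 ≡ 2 (mod 4), so O_K = ℤ[√-190] and disc(K) = 4d = -760.
Since gcd(127, -760) = 1 the prime 127 does not ramify.
Compute (-190/127) via Euler: 64^((127-1)/2) mod 127 = 1, so (-190/127) = 1.
Legendre symbol 1 ⇒ 127 is split.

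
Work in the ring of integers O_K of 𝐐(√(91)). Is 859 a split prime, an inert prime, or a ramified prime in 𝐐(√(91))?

Since 91 ≢ 1 mod 4, the ring of integers is ℤ[√91] with discriminant 4·91 = 364.
859 ∤ 364, so 859 is unramified.
Legendre symbol by Euler's criterion: (91/859) ≡ 91^429 ≡ 1 (mod 859), i.e. (91/859) = 1.
(91/859) = 1, so 859 splits.

p splits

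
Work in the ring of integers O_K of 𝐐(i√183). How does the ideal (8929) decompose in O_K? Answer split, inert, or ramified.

Since -183 ≡ 1 mod 4, the ring of integers is ℤ[(1+√-183)/2] with discriminant -183.
Since gcd(8929, -183) = 1 the prime 8929 does not ramify.
Euler's criterion: (-183)^4464 mod 8929 = 8928. Thus (-183|8929) = -1.
(-183/8929) = -1, so 8929 is inert.

remains prime (inert)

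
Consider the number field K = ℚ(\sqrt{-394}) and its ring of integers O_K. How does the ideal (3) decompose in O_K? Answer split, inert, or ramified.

3 remains inert

d = -394 ≡ 2 (mod 4), so O_K = ℤ[√-394] and disc(K) = 4d = -1576.
disc(K) = -1576 is not divisible by 3; 3 is unramified.
Legendre symbol by Euler's criterion: (-394/3) ≡ (-394)^1 ≡ 2 (mod 3), i.e. (-394/3) = -1.
(-394/3) = -1, so 3 is inert.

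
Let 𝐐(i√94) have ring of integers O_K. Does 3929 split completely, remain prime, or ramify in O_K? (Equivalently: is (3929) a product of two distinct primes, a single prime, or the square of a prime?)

-94 mod 4 = 2, hence disc K = 4·(-94) = -376 and O_K = ℤ[√-94].
3929 ∤ -376, so 3929 is unramified.
Legendre symbol by Euler's criterion: (-94/3929) ≡ (-94)^1964 ≡ 1 (mod 3929), i.e. (-94/3929) = 1.
d is a quadratic residue mod p, hence 3929 splits in O_K.

p splits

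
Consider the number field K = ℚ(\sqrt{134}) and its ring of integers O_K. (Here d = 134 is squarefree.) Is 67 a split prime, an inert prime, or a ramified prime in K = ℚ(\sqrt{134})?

67 is ramified

134 mod 4 = 2, hence disc K = 4·134 = 536 and O_K = ℤ[√134].
Ramification test: 67 | 536. The prime 67 ramifies in K.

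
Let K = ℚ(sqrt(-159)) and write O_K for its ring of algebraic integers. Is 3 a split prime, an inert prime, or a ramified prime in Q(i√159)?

d = -159 ≡ 1 (mod 4), so O_K = ℤ[(1+√-159)/2] and disc(K) = d = -159.
3 divides disc(K) = -159, so 3 ramifies.

ramifies in O_K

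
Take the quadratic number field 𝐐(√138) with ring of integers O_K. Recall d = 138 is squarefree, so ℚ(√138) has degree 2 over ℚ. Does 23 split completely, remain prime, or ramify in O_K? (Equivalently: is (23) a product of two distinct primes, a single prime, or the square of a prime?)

Since 138 ≢ 1 mod 4, the ring of integers is ℤ[√138] with discriminant 4·138 = 552.
23 divides disc(K) = 552, so 23 ramifies.

ramifies in O_K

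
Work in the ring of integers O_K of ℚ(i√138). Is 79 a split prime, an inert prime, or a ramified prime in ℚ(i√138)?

p splits

Since -138 ≢ 1 mod 4, the ring of integers is ℤ[√-138] with discriminant 4·(-138) = -552.
79 ∤ -552, so 79 is unramified.
Legendre symbol by Euler's criterion: (-138/79) ≡ (-138)^39 ≡ 1 (mod 79), i.e. (-138/79) = 1.
Legendre symbol 1 ⇒ 79 is split.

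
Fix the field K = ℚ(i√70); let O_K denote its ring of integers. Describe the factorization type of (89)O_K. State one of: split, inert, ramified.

Since -70 ≢ 1 mod 4, the ring of integers is ℤ[√-70] with discriminant 4·(-70) = -280.
disc(K) = -280 is not divisible by 89; 89 is unramified.
Legendre symbol by Euler's criterion: (-70/89) ≡ (-70)^44 ≡ 88 (mod 89), i.e. (-70/89) = -1.
d is a non-residue mod p, hence 89 remains inert in O_K.

inert — (89) stays prime in O_K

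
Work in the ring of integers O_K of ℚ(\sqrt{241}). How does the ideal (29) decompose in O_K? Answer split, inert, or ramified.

241 mod 4 = 1, hence disc K = 241 and O_K = ℤ[(1+√241)/2].
disc(K) = 241 is not divisible by 29; 29 is unramified.
Compute (241/29) via Euler: 9^((29-1)/2) mod 29 = 1, so (241/29) = 1.
d is a quadratic residue mod p, hence 29 splits in O_K.

p splits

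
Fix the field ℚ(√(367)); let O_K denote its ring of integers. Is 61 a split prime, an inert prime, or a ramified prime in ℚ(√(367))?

split — (61) = 𝔭₁𝔭₂ with 𝔭₁ ≠ 𝔭₂

Since 367 ≢ 1 mod 4, the ring of integers is ℤ[√367] with discriminant 4·367 = 1468.
disc(K) = 1468 is not divisible by 61; 61 is unramified.
Euler's criterion: 367^30 mod 61 = 1. Thus (367|61) = 1.
(367/61) = 1, so 61 splits.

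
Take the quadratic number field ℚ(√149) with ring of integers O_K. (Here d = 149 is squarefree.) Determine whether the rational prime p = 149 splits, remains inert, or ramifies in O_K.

ramified — (149) = 𝔭²

Since 149 ≡ 1 mod 4, the ring of integers is ℤ[(1+√149)/2] with discriminant 149.
Ramification test: 149 | 149. The prime 149 ramifies in K.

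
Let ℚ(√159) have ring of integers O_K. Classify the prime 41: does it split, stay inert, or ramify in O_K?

split — (41) = 𝔭₁𝔭₂ with 𝔭₁ ≠ 𝔭₂

d = 159 ≡ 3 (mod 4), so O_K = ℤ[√159] and disc(K) = 4d = 636.
41 ∤ 636, so 41 is unramified.
Legendre symbol by Euler's criterion: (159/41) ≡ 159^20 ≡ 1 (mod 41), i.e. (159/41) = 1.
(159/41) = 1, so 41 splits.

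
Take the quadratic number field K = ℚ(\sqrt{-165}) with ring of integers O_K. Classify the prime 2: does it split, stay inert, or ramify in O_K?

ramified — (2) = 𝔭²

-165 mod 4 = 3, hence disc K = 4·(-165) = -660 and O_K = ℤ[√-165].
2 divides disc(K) = -660, so 2 ramifies.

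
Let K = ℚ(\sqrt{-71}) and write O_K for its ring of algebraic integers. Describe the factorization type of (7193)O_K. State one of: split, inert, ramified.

p is inert

Since -71 ≡ 1 mod 4, the ring of integers is ℤ[(1+√-71)/2] with discriminant -71.
7193 ∤ -71, so 7193 is unramified.
Euler's criterion: (-71)^3596 mod 7193 = 7192. Thus (-71|7193) = -1.
d is a non-residue mod p, hence 7193 remains inert in O_K.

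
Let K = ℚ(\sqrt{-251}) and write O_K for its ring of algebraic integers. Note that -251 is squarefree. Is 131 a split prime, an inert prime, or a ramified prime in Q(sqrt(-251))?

split — (131) = 𝔭₁𝔭₂ with 𝔭₁ ≠ 𝔭₂

Since -251 ≡ 1 mod 4, the ring of integers is ℤ[(1+√-251)/2] with discriminant -251.
disc(K) = -251 is not divisible by 131; 131 is unramified.
Legendre symbol by Euler's criterion: (-251/131) ≡ (-251)^65 ≡ 1 (mod 131), i.e. (-251/131) = 1.
(-251/131) = 1, so 131 splits.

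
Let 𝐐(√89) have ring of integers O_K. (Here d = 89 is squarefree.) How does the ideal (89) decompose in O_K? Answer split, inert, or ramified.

89 mod 4 = 1, hence disc K = 89 and O_K = ℤ[(1+√89)/2].
Ramification test: 89 | 89. The prime 89 ramifies in K.

89 is ramified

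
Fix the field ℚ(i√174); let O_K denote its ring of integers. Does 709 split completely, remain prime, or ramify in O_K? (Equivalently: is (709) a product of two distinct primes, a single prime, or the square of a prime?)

d = -174 ≡ 2 (mod 4), so O_K = ℤ[√-174] and disc(K) = 4d = -696.
709 ∤ -696, so 709 is unramified.
Legendre symbol by Euler's criterion: (-174/709) ≡ (-174)^354 ≡ 708 (mod 709), i.e. (-174/709) = -1.
d is a non-residue mod p, hence 709 remains inert in O_K.

remains prime (inert)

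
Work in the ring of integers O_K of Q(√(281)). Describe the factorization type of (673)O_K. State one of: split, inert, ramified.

Since 281 ≡ 1 mod 4, the ring of integers is ℤ[(1+√281)/2] with discriminant 281.
673 ∤ 281, so 673 is unramified.
Legendre symbol by Euler's criterion: (281/673) ≡ 281^336 ≡ 1 (mod 673), i.e. (281/673) = 1.
(281/673) = 1, so 673 splits.

splits completely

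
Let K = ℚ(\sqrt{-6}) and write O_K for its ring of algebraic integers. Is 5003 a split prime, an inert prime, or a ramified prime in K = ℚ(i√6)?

-6 mod 4 = 2, hence disc K = 4·(-6) = -24 and O_K = ℤ[√-6].
5003 ∤ -24, so 5003 is unramified.
Legendre symbol by Euler's criterion: (-6/5003) ≡ (-6)^2501 ≡ 1 (mod 5003), i.e. (-6/5003) = 1.
d is a quadratic residue mod p, hence 5003 splits in O_K.

5003 splits in O_K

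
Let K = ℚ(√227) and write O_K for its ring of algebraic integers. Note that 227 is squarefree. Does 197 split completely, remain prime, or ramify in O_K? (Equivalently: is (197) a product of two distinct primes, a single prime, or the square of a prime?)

197 remains inert

227 mod 4 = 3, hence disc K = 4·227 = 908 and O_K = ℤ[√227].
disc(K) = 908 is not divisible by 197; 197 is unramified.
(227/197) = 30^98 mod 197 = 196, giving Legendre symbol -1.
Legendre symbol -1 ⇒ 197 is inert.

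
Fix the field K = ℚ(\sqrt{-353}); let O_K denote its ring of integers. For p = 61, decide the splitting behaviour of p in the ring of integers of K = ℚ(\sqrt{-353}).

61 splits in O_K

-353 mod 4 = 3, hence disc K = 4·(-353) = -1412 and O_K = ℤ[√-353].
Since gcd(61, -1412) = 1 the prime 61 does not ramify.
Legendre symbol by Euler's criterion: (-353/61) ≡ (-353)^30 ≡ 1 (mod 61), i.e. (-353/61) = 1.
(-353/61) = 1, so 61 splits.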